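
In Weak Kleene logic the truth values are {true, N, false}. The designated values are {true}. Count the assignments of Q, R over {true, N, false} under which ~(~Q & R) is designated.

Designated under: (Q=true, R=true); (Q=true, R=false); (Q=false, R=false).

3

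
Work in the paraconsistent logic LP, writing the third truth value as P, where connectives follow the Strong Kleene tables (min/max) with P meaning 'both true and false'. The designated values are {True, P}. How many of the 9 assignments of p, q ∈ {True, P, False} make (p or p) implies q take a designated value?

8

Of the 9 assignments, 8 give a value in {True, P}.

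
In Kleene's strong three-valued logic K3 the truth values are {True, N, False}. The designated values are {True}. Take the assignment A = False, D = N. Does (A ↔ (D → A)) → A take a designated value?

No

D → A = N → False = N  [¬N ∨ False]
A ↔ (D → A) = False ↔ N = N
(A ↔ (D → A)) → A = N → False = N
N ∉ {True}.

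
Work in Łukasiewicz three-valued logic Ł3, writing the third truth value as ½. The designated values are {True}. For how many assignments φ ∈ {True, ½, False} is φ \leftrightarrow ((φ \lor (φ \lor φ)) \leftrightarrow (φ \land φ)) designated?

1

φ=True: True ✓
φ=½: ½ ·
φ=False: False ·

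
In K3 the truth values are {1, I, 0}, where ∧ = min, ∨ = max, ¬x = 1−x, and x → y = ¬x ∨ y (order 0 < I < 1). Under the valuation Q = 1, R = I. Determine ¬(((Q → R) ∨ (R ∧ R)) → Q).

Q → R = 1 → I = I
R ∧ R = I ∧ I = I
(Q → R) ∨ (R ∧ R) = I ∨ I = I
((Q → R) ∨ (R ∧ R)) → Q = I → 1 = 1
¬(((Q → R) ∨ (R ∧ R)) → Q) = ¬1 = 0

0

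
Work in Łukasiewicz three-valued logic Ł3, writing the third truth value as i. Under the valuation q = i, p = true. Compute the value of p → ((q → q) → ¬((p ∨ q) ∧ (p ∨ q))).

false

q → q = i → i = true  [min(1, 1−½+½)]
p ∨ q = true ∨ i = true
p ∨ q = true ∨ i = true
(p ∨ q) ∧ (p ∨ q) = true ∧ true = true
¬((p ∨ q) ∧ (p ∨ q)) = ¬true = false
(q → q) → ¬((p ∨ q) ∧ (p ∨ q)) = true → false = false
p → ((q → q) → ¬((p ∨ q) ∧ (p ∨ q))) = true → false = false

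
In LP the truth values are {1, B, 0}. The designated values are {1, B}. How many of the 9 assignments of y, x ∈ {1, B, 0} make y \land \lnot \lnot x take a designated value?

4

Designated under: (y=1, x=1); (y=1, x=B); (y=B, x=1); (y=B, x=B).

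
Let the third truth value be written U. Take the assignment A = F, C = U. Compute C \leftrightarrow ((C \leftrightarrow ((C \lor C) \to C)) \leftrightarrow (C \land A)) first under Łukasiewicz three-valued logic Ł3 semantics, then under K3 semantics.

T; U

In Łukasiewicz three-valued logic Ł3: C \lor C = U \lor U = U
(C \lor C) \to C = U \to U = T  [min(1, 1−½+½)]
C \leftrightarrow ((C \lor C) \to C) = U \leftrightarrow T = U
C \land A = U \land F = F
(C \leftrightarrow ((C \lor C) \to C)) \leftrightarrow (C \land A) = U \leftrightarrow F = U
C \leftrightarrow ((C \leftrightarrow ((C \lor C) \to C)) \leftrightarrow (C \land A)) = U \leftrightarrow U = T
In K3: C \lor C = U \lor U = U
(C \lor C) \to C = U \to U = U  [\lnot U \lor U]
C \leftrightarrow ((C \lor C) \to C) = U \leftrightarrow U = U
C \land A = U \land F = F
(C \leftrightarrow ((C \lor C) \to C)) \leftrightarrow (C \land A) = U \leftrightarrow F = U
C \leftrightarrow ((C \leftrightarrow ((C \lor C) \to C)) \leftrightarrow (C \land A)) = U \leftrightarrow U = U
They differ because Łukasiewicz three-valued logic Ł3 and K3 treat U differently under implication.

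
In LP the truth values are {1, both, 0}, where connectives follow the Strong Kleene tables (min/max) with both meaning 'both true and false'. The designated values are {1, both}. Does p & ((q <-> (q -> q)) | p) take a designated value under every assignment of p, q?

Countermodel: p=0, q=1 gives 0, which is not designated.

No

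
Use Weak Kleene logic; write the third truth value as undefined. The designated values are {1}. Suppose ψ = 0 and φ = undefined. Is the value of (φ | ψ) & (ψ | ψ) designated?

φ | ψ = undefined | 0 = undefined
ψ | ψ = 0 | 0 = 0
(φ | ψ) & (ψ | ψ) = undefined & 0 = undefined
undefined ∉ {1}.

No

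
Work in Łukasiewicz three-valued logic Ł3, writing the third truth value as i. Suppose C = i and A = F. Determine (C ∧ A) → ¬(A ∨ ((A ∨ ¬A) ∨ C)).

T

C ∧ A = i ∧ F = F
¬A = ¬F = T
A ∨ ¬A = F ∨ T = T
(A ∨ ¬A) ∨ C = T ∨ i = T
A ∨ ((A ∨ ¬A) ∨ C) = F ∨ T = T
¬(A ∨ ((A ∨ ¬A) ∨ C)) = ¬T = F
(C ∧ A) → ¬(A ∨ ((A ∨ ¬A) ∨ C)) = F → F = T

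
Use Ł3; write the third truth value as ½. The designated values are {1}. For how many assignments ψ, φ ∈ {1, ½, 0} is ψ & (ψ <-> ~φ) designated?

1

Designated under: (ψ=1, φ=0).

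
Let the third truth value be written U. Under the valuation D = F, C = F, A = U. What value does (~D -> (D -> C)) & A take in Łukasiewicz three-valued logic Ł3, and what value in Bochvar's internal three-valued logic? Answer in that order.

In Łukasiewicz three-valued logic Ł3: ~D = ~F = T
D -> C = F -> F = T
~D -> (D -> C) = T -> T = T
(~D -> (D -> C)) & A = T & U = U
In Bochvar's internal three-valued logic: ~D = ~F = T
D -> C = F -> F = T
~D -> (D -> C) = T -> T = T
(~D -> (D -> C)) & A = T & U = U

U; U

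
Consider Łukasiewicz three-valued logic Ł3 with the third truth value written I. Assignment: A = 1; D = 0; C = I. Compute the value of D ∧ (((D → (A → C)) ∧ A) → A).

0

A → C = 1 → I = I
D → (A → C) = 0 → I = 1
(D → (A → C)) ∧ A = 1 ∧ 1 = 1
((D → (A → C)) ∧ A) → A = 1 → 1 = 1
D ∧ (((D → (A → C)) ∧ A) → A) = 0 ∧ 1 = 0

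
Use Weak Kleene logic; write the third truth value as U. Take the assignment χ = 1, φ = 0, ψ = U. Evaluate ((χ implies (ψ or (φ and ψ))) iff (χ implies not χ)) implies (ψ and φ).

φ and ψ = 0 and U = U
ψ or (φ and ψ) = U or U = U
χ implies (ψ or (φ and ψ)) = 1 implies U = U  [any arg is the third value ⇒ result is the third value]
not χ = not 1 = 0
χ implies not χ = 1 implies 0 = 0
(χ implies (ψ or (φ and ψ))) iff (χ implies not χ) = U iff 0 = U
ψ and φ = U and 0 = U
((χ implies (ψ or (φ and ψ))) iff (χ implies not χ)) implies (ψ and φ) = U implies U = U

U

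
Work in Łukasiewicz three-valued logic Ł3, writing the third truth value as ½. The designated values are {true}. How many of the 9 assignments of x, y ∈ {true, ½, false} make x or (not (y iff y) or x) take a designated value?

3

Designated under: (x=true, y=true); (x=true, y=½); (x=true, y=false).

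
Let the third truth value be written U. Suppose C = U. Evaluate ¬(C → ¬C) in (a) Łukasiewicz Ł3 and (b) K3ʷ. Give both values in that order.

In Łukasiewicz Ł3: ¬C = ¬U = U
C → ¬C = U → U = T  [min(1, 1−½+½)]
¬(C → ¬C) = ¬T = F
In K3ʷ: ¬C = ¬U = U
C → ¬C = U → U = U  [any arg is the third value ⇒ result is the third value]
¬(C → ¬C) = ¬U = U
They differ because Łukasiewicz Ł3 and K3ʷ treat U differently under the binary connectives.

F; U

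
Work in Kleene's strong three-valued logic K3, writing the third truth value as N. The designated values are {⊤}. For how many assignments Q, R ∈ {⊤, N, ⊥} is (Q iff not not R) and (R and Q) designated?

1

Designated under: (Q=⊤, R=⊤).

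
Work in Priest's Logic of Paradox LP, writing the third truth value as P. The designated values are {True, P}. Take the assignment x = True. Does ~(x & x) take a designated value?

No

x & x = True & True = True
~(x & x) = ~True = False
False ∉ {True, P}.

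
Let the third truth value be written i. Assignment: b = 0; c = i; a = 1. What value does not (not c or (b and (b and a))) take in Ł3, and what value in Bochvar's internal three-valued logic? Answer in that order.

i; i

In Ł3: not c = not i = i
b and a = 0 and 1 = 0
b and (b and a) = 0 and 0 = 0
not c or (b and (b and a)) = i or 0 = i
not (not c or (b and (b and a))) = not i = i
In Bochvar's internal three-valued logic: not c = not i = i
b and a = 0 and 1 = 0
b and (b and a) = 0 and 0 = 0
not c or (b and (b and a)) = i or 0 = i
not (not c or (b and (b and a))) = not i = i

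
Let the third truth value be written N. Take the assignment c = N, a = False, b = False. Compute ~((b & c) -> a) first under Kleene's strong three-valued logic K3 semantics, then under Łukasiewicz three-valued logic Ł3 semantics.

False; False

In Kleene's strong three-valued logic K3: b & c = False & N = False
(b & c) -> a = False -> False = True
~((b & c) -> a) = ~True = False
In Łukasiewicz three-valued logic Ł3: b & c = False & N = False
(b & c) -> a = False -> False = True
~((b & c) -> a) = ~True = False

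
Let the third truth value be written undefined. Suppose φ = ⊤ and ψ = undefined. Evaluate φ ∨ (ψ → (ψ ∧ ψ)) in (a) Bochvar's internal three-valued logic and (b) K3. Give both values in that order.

In Bochvar's internal three-valued logic: ψ ∧ ψ = undefined ∧ undefined = undefined
ψ → (ψ ∧ ψ) = undefined → undefined = undefined  [any arg is the third value ⇒ result is the third value]
φ ∨ (ψ → (ψ ∧ ψ)) = ⊤ ∨ undefined = undefined
In K3: ψ ∧ ψ = undefined ∧ undefined = undefined
ψ → (ψ ∧ ψ) = undefined → undefined = undefined  [¬undefined ∨ undefined]
φ ∨ (ψ → (ψ ∧ ψ)) = ⊤ ∨ undefined = ⊤
They differ because Bochvar's internal three-valued logic and K3 treat undefined differently under the binary connectives.

undefined; ⊤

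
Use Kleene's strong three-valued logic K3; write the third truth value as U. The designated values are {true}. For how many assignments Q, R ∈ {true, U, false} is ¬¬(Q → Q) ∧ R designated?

2

Designated under: (Q=true, R=true); (Q=false, R=true).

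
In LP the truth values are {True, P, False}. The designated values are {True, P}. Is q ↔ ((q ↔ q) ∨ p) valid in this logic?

No

Countermodel: q=False, p=True gives False, which is not designated.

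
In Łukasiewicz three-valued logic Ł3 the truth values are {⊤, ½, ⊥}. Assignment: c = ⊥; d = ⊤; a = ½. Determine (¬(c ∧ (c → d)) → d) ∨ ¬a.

⊤

c → d = ⊥ → ⊤ = ⊤
c ∧ (c → d) = ⊥ ∧ ⊤ = ⊥
¬(c ∧ (c → d)) = ¬⊥ = ⊤
¬(c ∧ (c → d)) → d = ⊤ → ⊤ = ⊤
¬a = ¬½ = ½
(¬(c ∧ (c → d)) → d) ∨ ¬a = ⊤ ∨ ½ = ⊤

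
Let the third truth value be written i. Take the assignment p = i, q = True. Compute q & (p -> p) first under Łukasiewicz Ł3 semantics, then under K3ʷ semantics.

In Łukasiewicz Ł3: p -> p = i -> i = True  [min(1, 1−½+½)]
q & (p -> p) = True & True = True
In K3ʷ: p -> p = i -> i = i  [any arg is the third value ⇒ result is the third value]
q & (p -> p) = True & i = i
They differ because Łukasiewicz Ł3 and K3ʷ treat i differently under the binary connectives.

True; i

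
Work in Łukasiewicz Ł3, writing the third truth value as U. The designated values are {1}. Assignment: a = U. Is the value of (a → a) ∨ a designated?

a → a = U → U = 1  [min(1, 1−½+½)]
(a → a) ∨ a = 1 ∨ U = 1
1 ∈ {1}.

Yes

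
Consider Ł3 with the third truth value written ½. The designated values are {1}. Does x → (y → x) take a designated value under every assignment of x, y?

Every assignment of x, y over {1, ½, 0} gives a value in {1}.
In particular, with x=½, y=½: x → (y → x) = 1.

Yes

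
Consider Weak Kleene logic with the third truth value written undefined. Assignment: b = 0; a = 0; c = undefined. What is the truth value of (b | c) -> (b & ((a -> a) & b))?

b | c = 0 | undefined = undefined
a -> a = 0 -> 0 = 1
(a -> a) & b = 1 & 0 = 0
b & ((a -> a) & b) = 0 & 0 = 0
(b | c) -> (b & ((a -> a) & b)) = undefined -> 0 = undefined  [any arg is the third value ⇒ result is the third value]

undefined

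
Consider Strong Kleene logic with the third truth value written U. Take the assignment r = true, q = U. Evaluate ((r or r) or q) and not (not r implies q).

r or r = true or true = true
(r or r) or q = true or U = true
not r = not true = false
not r implies q = false implies U = true  [not false or U]
not (not r implies q) = not true = false
((r or r) or q) and not (not r implies q) = true and false = false

false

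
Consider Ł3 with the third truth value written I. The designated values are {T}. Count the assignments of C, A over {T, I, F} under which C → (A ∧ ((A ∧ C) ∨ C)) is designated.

6

Of the 9 assignments, 6 give a value in {T}.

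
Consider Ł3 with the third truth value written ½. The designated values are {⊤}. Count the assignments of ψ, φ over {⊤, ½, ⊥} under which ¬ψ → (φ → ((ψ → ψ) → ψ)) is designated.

7

Of the 9 assignments, 7 give a value in {⊤}.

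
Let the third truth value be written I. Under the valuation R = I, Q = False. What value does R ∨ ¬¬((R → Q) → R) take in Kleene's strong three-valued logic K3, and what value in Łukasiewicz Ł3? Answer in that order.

In Kleene's strong three-valued logic K3: R → Q = I → False = I
(R → Q) → R = I → I = I
¬((R → Q) → R) = ¬I = I
¬¬((R → Q) → R) = ¬I = I
R ∨ ¬¬((R → Q) → R) = I ∨ I = I
In Łukasiewicz Ł3: R → Q = I → False = I
(R → Q) → R = I → I = True
¬((R → Q) → R) = ¬True = False
¬¬((R → Q) → R) = ¬False = True
R ∨ ¬¬((R → Q) → R) = I ∨ True = True
They differ because Kleene's strong three-valued logic K3 and Łukasiewicz Ł3 treat I differently under implication.

I; True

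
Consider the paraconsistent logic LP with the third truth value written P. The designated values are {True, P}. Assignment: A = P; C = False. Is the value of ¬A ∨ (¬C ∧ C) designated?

Yes

¬A = ¬P = P
¬C = ¬False = True
¬C ∧ C = True ∧ False = False
¬A ∨ (¬C ∧ C) = P ∨ False = P
P ∈ {True, P}.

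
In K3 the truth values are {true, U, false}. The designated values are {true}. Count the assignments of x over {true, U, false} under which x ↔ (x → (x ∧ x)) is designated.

1

x=true: true ✓
x=U: U ·
x=false: false ·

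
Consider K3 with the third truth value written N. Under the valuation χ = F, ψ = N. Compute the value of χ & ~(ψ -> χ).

F

ψ -> χ = N -> F = N  [~N | F]
~(ψ -> χ) = ~N = N
χ & ~(ψ -> χ) = F & N = F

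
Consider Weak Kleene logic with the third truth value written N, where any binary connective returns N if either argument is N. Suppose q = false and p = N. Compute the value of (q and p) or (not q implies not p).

N

q and p = false and N = N
not q = not false = true
not p = not N = N
not q implies not p = true implies N = N
(q and p) or (not q implies not p) = N or N = N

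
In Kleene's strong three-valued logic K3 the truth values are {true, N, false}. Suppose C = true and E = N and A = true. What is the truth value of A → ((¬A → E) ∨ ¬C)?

¬A = ¬true = false
¬A → E = false → N = true  [¬false ∨ N]
¬C = ¬true = false
(¬A → E) ∨ ¬C = true ∨ false = true
A → ((¬A → E) ∨ ¬C) = true → true = true

true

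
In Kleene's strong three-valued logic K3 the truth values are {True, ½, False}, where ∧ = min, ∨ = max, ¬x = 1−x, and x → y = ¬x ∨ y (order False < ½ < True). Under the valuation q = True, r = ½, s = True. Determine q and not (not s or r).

not s = not True = False
not s or r = False or ½ = ½
not (not s or r) = not ½ = ½
q and not (not s or r) = True and ½ = ½

½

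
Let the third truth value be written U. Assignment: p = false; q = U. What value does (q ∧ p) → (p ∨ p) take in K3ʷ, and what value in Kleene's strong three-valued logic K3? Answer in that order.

In K3ʷ: q ∧ p = U ∧ false = U
p ∨ p = false ∨ false = false
(q ∧ p) → (p ∨ p) = U → false = U  [any arg is the third value ⇒ result is the third value]
In Kleene's strong three-valued logic K3: q ∧ p = U ∧ false = false
p ∨ p = false ∨ false = false
(q ∧ p) → (p ∨ p) = false → false = true
They differ because K3ʷ and Kleene's strong three-valued logic K3 treat U differently under the binary connectives.

U; true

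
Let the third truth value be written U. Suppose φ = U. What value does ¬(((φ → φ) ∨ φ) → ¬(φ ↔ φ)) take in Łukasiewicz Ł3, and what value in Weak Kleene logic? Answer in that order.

⊤; U

In Łukasiewicz Ł3: φ → φ = U → U = ⊤
(φ → φ) ∨ φ = ⊤ ∨ U = ⊤
φ ↔ φ = U ↔ U = ⊤
¬(φ ↔ φ) = ¬⊤ = ⊥
((φ → φ) ∨ φ) → ¬(φ ↔ φ) = ⊤ → ⊥ = ⊥
¬(((φ → φ) ∨ φ) → ¬(φ ↔ φ)) = ¬⊥ = ⊤
In Weak Kleene logic: φ → φ = U → U = U  [any arg is the third value ⇒ result is the third value]
(φ → φ) ∨ φ = U ∨ U = U
φ ↔ φ = U ↔ U = U
¬(φ ↔ φ) = ¬U = U
((φ → φ) ∨ φ) → ¬(φ ↔ φ) = U → U = U
¬(((φ → φ) ∨ φ) → ¬(φ ↔ φ)) = ¬U = U
They differ because Łukasiewicz Ł3 and Weak Kleene logic treat U differently under the binary connectives.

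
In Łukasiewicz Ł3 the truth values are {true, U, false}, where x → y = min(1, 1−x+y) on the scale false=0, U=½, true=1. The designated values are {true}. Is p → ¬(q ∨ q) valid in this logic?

Countermodel: p=true, q=true gives false, which is not designated.

No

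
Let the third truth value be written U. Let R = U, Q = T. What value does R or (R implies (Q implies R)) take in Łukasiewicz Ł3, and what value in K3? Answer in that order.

T; U

In Łukasiewicz Ł3: Q implies R = T implies U = U  [min(1, 1−1+½)]
R implies (Q implies R) = U implies U = T
R or (R implies (Q implies R)) = U or T = T
In K3: Q implies R = T implies U = U  [not T or U]
R implies (Q implies R) = U implies U = U
R or (R implies (Q implies R)) = U or U = U
They differ because Łukasiewicz Ł3 and K3 treat U differently under implication.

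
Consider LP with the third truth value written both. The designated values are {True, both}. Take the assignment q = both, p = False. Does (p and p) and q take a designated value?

No

p and p = False and False = False
(p and p) and q = False and both = False
False ∉ {True, both}.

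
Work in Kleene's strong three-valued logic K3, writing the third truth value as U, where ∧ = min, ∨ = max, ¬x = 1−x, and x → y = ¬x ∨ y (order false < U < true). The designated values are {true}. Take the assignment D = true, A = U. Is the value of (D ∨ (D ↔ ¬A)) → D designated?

Yes

¬A = ¬U = U
D ↔ ¬A = true ↔ U = U
D ∨ (D ↔ ¬A) = true ∨ U = true
(D ∨ (D ↔ ¬A)) → D = true → true = true
true ∈ {true}.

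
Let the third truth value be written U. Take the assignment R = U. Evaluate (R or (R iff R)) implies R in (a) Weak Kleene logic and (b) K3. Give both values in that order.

In Weak Kleene logic: R iff R = U iff U = U
R or (R iff R) = U or U = U
(R or (R iff R)) implies R = U implies U = U
In K3: R iff R = U iff U = U
R or (R iff R) = U or U = U
(R or (R iff R)) implies R = U implies U = U  [not U or U]

U; U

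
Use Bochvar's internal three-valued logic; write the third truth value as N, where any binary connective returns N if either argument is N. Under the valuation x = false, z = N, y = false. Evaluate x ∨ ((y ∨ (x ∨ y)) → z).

N

x ∨ y = false ∨ false = false
y ∨ (x ∨ y) = false ∨ false = false
(y ∨ (x ∨ y)) → z = false → N = N  [any arg is the third value ⇒ result is the third value]
x ∨ ((y ∨ (x ∨ y)) → z) = false ∨ N = N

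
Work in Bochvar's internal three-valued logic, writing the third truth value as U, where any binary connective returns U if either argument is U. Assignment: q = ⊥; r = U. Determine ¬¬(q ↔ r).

q ↔ r = ⊥ ↔ U = U
¬(q ↔ r) = ¬U = U
¬¬(q ↔ r) = ¬U = U

U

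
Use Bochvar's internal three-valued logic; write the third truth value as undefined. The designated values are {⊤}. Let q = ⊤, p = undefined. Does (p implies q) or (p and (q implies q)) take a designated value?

p implies q = undefined implies ⊤ = undefined  [any arg is the third value ⇒ result is the third value]
q implies q = ⊤ implies ⊤ = ⊤
p and (q implies q) = undefined and ⊤ = undefined
(p implies q) or (p and (q implies q)) = undefined or undefined = undefined
undefined ∉ {⊤}.

No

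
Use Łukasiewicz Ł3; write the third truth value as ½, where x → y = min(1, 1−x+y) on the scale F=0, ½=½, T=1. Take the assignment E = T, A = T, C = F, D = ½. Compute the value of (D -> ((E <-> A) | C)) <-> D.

½

E <-> A = T <-> T = T
(E <-> A) | C = T | F = T
D -> ((E <-> A) | C) = ½ -> T = T
(D -> ((E <-> A) | C)) <-> D = T <-> ½ = ½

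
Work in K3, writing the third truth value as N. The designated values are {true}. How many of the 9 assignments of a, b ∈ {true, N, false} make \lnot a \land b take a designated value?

Designated under: (a=false, b=true).

1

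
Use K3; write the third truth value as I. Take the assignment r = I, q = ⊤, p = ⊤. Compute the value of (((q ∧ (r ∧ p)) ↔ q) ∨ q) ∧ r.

I

r ∧ p = I ∧ ⊤ = I
q ∧ (r ∧ p) = ⊤ ∧ I = I
(q ∧ (r ∧ p)) ↔ q = I ↔ ⊤ = I
((q ∧ (r ∧ p)) ↔ q) ∨ q = I ∨ ⊤ = ⊤
(((q ∧ (r ∧ p)) ↔ q) ∨ q) ∧ r = ⊤ ∧ I = I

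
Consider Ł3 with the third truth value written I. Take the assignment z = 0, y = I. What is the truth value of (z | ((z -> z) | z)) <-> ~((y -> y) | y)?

z -> z = 0 -> 0 = 1
(z -> z) | z = 1 | 0 = 1
z | ((z -> z) | z) = 0 | 1 = 1
y -> y = I -> I = 1  [min(1, 1−½+½)]
(y -> y) | y = 1 | I = 1
~((y -> y) | y) = ~1 = 0
(z | ((z -> z) | z)) <-> ~((y -> y) | y) = 1 <-> 0 = 0

0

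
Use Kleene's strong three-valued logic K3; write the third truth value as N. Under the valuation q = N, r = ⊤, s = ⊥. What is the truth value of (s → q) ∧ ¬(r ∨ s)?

s → q = ⊥ → N = ⊤
r ∨ s = ⊤ ∨ ⊥ = ⊤
¬(r ∨ s) = ¬⊤ = ⊥
(s → q) ∧ ¬(r ∨ s) = ⊤ ∧ ⊥ = ⊥

⊥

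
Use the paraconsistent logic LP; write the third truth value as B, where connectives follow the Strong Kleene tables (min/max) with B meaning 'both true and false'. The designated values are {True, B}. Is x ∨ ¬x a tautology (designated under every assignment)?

Every assignment of x over {True, B, False} gives a value in {True, B}.
In particular, with x=B: x ∨ ¬x = B.

Yes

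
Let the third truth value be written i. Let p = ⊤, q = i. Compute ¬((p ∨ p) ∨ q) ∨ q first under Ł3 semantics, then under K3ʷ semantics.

In Ł3: p ∨ p = ⊤ ∨ ⊤ = ⊤
(p ∨ p) ∨ q = ⊤ ∨ i = ⊤
¬((p ∨ p) ∨ q) = ¬⊤ = ⊥
¬((p ∨ p) ∨ q) ∨ q = ⊥ ∨ i = i
In K3ʷ: p ∨ p = ⊤ ∨ ⊤ = ⊤
(p ∨ p) ∨ q = ⊤ ∨ i = i
¬((p ∨ p) ∨ q) = ¬i = i
¬((p ∨ p) ∨ q) ∨ q = i ∨ i = i

i; i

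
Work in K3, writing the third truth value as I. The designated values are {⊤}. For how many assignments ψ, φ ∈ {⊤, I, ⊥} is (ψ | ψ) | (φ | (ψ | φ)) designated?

Of the 9 assignments, 5 give a value in {⊤}.

5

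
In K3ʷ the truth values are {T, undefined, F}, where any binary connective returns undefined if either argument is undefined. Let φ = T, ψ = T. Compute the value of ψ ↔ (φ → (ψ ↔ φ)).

T

ψ ↔ φ = T ↔ T = T
φ → (ψ ↔ φ) = T → T = T
ψ ↔ (φ → (ψ ↔ φ)) = T ↔ T = T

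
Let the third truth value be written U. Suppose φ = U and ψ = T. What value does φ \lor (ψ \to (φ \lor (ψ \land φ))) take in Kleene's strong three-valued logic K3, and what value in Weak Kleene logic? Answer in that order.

U; U

In Kleene's strong three-valued logic K3: ψ \land φ = T \land U = U
φ \lor (ψ \land φ) = U \lor U = U
ψ \to (φ \lor (ψ \land φ)) = T \to U = U  [\lnot T \lor U]
φ \lor (ψ \to (φ \lor (ψ \land φ))) = U \lor U = U
In Weak Kleene logic: ψ \land φ = T \land U = U
φ \lor (ψ \land φ) = U \lor U = U
ψ \to (φ \lor (ψ \land φ)) = T \to U = U
φ \lor (ψ \to (φ \lor (ψ \land φ))) = U \lor U = U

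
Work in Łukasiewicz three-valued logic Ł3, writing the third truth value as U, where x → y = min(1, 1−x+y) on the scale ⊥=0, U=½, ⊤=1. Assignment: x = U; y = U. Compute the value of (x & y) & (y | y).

x & y = U & U = U
y | y = U | U = U
(x & y) & (y | y) = U & U = U

U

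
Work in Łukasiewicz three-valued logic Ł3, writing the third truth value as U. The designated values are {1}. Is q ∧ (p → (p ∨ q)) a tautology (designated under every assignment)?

No

Countermodel: q=U, p=1 gives U, which is not designated.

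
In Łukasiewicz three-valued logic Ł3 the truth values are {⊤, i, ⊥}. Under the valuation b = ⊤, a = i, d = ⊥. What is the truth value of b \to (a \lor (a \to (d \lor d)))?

d \lor d = ⊥ \lor ⊥ = ⊥
a \to (d \lor d) = i \to ⊥ = i  [min(1, 1−½+0)]
a \lor (a \to (d \lor d)) = i \lor i = i
b \to (a \lor (a \to (d \lor d))) = ⊤ \to i = i

i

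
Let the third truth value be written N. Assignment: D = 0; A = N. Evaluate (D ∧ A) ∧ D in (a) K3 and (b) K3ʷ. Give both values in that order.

0; N

In K3: D ∧ A = 0 ∧ N = 0
(D ∧ A) ∧ D = 0 ∧ 0 = 0
In K3ʷ: D ∧ A = 0 ∧ N = N
(D ∧ A) ∧ D = N ∧ 0 = N
They differ because K3 and K3ʷ treat N differently under the binary connectives.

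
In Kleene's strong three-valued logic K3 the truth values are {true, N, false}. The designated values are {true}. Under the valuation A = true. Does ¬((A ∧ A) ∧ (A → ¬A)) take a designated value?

A ∧ A = true ∧ true = true
¬A = ¬true = false
A → ¬A = true → false = false
(A ∧ A) ∧ (A → ¬A) = true ∧ false = false
¬((A ∧ A) ∧ (A → ¬A)) = ¬false = true
true ∈ {true}.

Yes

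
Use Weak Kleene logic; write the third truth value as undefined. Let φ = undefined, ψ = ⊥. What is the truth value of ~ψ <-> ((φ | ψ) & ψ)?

~ψ = ~⊥ = ⊤
φ | ψ = undefined | ⊥ = undefined
(φ | ψ) & ψ = undefined & ⊥ = undefined
~ψ <-> ((φ | ψ) & ψ) = ⊤ <-> undefined = undefined

undefined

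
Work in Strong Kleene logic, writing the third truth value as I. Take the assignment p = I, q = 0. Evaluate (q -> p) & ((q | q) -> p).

q -> p = 0 -> I = 1  [~0 | I]
q | q = 0 | 0 = 0
(q | q) -> p = 0 -> I = 1
(q -> p) & ((q | q) -> p) = 1 & 1 = 1

1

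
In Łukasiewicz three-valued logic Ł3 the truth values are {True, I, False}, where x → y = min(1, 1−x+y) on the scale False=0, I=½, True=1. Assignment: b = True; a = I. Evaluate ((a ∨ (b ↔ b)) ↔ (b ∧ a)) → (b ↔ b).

True

b ↔ b = True ↔ True = True
a ∨ (b ↔ b) = I ∨ True = True
b ∧ a = True ∧ I = I
(a ∨ (b ↔ b)) ↔ (b ∧ a) = True ↔ I = I  [1 − |1−½|]
b ↔ b = True ↔ True = True
((a ∨ (b ↔ b)) ↔ (b ∧ a)) → (b ↔ b) = I → True = True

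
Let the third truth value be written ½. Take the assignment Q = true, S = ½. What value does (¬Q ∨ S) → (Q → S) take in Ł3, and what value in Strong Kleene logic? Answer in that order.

true; ½

In Ł3: ¬Q = ¬true = false
¬Q ∨ S = false ∨ ½ = ½
Q → S = true → ½ = ½
(¬Q ∨ S) → (Q → S) = ½ → ½ = true
In Strong Kleene logic: ¬Q = ¬true = false
¬Q ∨ S = false ∨ ½ = ½
Q → S = true → ½ = ½  [¬true ∨ ½]
(¬Q ∨ S) → (Q → S) = ½ → ½ = ½
They differ because Ł3 and Strong Kleene logic treat ½ differently under implication.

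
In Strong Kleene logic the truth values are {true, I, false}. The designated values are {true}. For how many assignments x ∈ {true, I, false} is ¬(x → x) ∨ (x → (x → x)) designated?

x=true: true ✓
x=I: I ·
x=false: true ✓

2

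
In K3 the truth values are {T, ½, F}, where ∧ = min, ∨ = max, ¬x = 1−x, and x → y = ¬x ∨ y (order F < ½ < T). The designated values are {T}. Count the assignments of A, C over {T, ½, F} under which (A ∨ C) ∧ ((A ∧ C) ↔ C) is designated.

Designated under: (A=T, C=T); (A=T, C=F).

2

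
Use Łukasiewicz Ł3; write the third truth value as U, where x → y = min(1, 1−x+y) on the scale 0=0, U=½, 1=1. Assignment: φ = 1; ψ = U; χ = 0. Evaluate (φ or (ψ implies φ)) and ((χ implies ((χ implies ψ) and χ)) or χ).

1

ψ implies φ = U implies 1 = 1
φ or (ψ implies φ) = 1 or 1 = 1
χ implies ψ = 0 implies U = 1
(χ implies ψ) and χ = 1 and 0 = 0
χ implies ((χ implies ψ) and χ) = 0 implies 0 = 1
(χ implies ((χ implies ψ) and χ)) or χ = 1 or 0 = 1
(φ or (ψ implies φ)) and ((χ implies ((χ implies ψ) and χ)) or χ) = 1 and 1 = 1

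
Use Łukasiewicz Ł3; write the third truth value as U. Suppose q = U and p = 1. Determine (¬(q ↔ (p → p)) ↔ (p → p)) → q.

p → p = 1 → 1 = 1
q ↔ (p → p) = U ↔ 1 = U  [1 − |½−1|]
¬(q ↔ (p → p)) = ¬U = U
p → p = 1 → 1 = 1
¬(q ↔ (p → p)) ↔ (p → p) = U ↔ 1 = U
(¬(q ↔ (p → p)) ↔ (p → p)) → q = U → U = 1

1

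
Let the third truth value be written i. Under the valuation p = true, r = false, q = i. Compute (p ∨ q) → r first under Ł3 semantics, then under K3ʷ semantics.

false; i

In Ł3: p ∨ q = true ∨ i = true
(p ∨ q) → r = true → false = false
In K3ʷ: p ∨ q = true ∨ i = i
(p ∨ q) → r = i → false = i
They differ because Ł3 and K3ʷ treat i differently under the binary connectives.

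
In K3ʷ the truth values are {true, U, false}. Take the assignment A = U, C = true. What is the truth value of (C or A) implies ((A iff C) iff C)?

C or A = true or U = U
A iff C = U iff true = U
(A iff C) iff C = U iff true = U
(C or A) implies ((A iff C) iff C) = U implies U = U  [any arg is the third value ⇒ result is the third value]

U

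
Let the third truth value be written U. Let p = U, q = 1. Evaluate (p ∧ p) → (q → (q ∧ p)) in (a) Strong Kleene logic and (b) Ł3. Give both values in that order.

In Strong Kleene logic: p ∧ p = U ∧ U = U
q ∧ p = 1 ∧ U = U
q → (q ∧ p) = 1 → U = U
(p ∧ p) → (q → (q ∧ p)) = U → U = U
In Ł3: p ∧ p = U ∧ U = U
q ∧ p = 1 ∧ U = U
q → (q ∧ p) = 1 → U = U
(p ∧ p) → (q → (q ∧ p)) = U → U = 1
They differ because Strong Kleene logic and Ł3 treat U differently under implication.

U; 1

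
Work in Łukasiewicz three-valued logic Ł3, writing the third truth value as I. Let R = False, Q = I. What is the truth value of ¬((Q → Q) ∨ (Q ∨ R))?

Q → Q = I → I = True  [min(1, 1−½+½)]
Q ∨ R = I ∨ False = I
(Q → Q) ∨ (Q ∨ R) = True ∨ I = True
¬((Q → Q) ∨ (Q ∨ R)) = ¬True = False

False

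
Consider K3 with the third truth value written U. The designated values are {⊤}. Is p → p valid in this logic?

Countermodel: p=U gives U, which is not designated.

No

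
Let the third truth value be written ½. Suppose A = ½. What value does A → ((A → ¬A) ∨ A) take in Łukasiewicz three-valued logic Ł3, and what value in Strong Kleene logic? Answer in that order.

In Łukasiewicz three-valued logic Ł3: ¬A = ¬½ = ½
A → ¬A = ½ → ½ = T  [min(1, 1−½+½)]
(A → ¬A) ∨ A = T ∨ ½ = T
A → ((A → ¬A) ∨ A) = ½ → T = T
In Strong Kleene logic: ¬A = ¬½ = ½
A → ¬A = ½ → ½ = ½  [¬½ ∨ ½]
(A → ¬A) ∨ A = ½ ∨ ½ = ½
A → ((A → ¬A) ∨ A) = ½ → ½ = ½
They differ because Łukasiewicz three-valued logic Ł3 and Strong Kleene logic treat ½ differently under implication.

T; ½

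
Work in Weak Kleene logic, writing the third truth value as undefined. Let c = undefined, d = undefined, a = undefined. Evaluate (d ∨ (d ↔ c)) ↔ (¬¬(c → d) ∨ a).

d ↔ c = undefined ↔ undefined = undefined
d ∨ (d ↔ c) = undefined ∨ undefined = undefined
c → d = undefined → undefined = undefined
¬(c → d) = ¬undefined = undefined
¬¬(c → d) = ¬undefined = undefined
¬¬(c → d) ∨ a = undefined ∨ undefined = undefined
(d ∨ (d ↔ c)) ↔ (¬¬(c → d) ∨ a) = undefined ↔ undefined = undefined

undefined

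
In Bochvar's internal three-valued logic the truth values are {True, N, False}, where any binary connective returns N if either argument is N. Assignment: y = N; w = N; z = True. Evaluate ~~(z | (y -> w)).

y -> w = N -> N = N  [any arg is the third value ⇒ result is the third value]
z | (y -> w) = True | N = N
~(z | (y -> w)) = ~N = N
~~(z | (y -> w)) = ~N = N

N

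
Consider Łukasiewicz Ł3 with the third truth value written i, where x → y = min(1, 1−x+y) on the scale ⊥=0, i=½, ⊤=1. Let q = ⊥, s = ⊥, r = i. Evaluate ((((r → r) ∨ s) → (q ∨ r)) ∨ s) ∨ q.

i

r → r = i → i = ⊤
(r → r) ∨ s = ⊤ ∨ ⊥ = ⊤
q ∨ r = ⊥ ∨ i = i
((r → r) ∨ s) → (q ∨ r) = ⊤ → i = i
(((r → r) ∨ s) → (q ∨ r)) ∨ s = i ∨ ⊥ = i
((((r → r) ∨ s) → (q ∨ r)) ∨ s) ∨ q = i ∨ ⊥ = i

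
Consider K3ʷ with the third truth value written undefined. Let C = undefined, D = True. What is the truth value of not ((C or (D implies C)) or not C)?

undefined

D implies C = True implies undefined = undefined  [any arg is the third value ⇒ result is the third value]
C or (D implies C) = undefined or undefined = undefined
not C = not undefined = undefined
(C or (D implies C)) or not C = undefined or undefined = undefined
not ((C or (D implies C)) or not C) = not undefined = undefined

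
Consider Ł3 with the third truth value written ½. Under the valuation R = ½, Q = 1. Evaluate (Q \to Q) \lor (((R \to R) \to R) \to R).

Q \to Q = 1 \to 1 = 1
R \to R = ½ \to ½ = 1
(R \to R) \to R = 1 \to ½ = ½
((R \to R) \to R) \to R = ½ \to ½ = 1
(Q \to Q) \lor (((R \to R) \to R) \to R) = 1 \lor 1 = 1

1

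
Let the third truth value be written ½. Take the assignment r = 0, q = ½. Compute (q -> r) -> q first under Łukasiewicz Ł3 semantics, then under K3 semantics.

In Łukasiewicz Ł3: q -> r = ½ -> 0 = ½  [min(1, 1−½+0)]
(q -> r) -> q = ½ -> ½ = 1
In K3: q -> r = ½ -> 0 = ½  [~½ | 0]
(q -> r) -> q = ½ -> ½ = ½
They differ because Łukasiewicz Ł3 and K3 treat ½ differently under implication.

1; ½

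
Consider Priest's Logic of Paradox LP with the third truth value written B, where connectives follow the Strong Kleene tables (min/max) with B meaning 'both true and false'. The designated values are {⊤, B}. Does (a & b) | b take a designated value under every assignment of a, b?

No

Countermodel: a=⊤, b=⊥ gives ⊥, which is not designated.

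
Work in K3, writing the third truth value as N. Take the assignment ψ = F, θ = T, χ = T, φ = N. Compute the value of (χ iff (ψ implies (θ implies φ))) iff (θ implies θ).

θ implies φ = T implies N = N  [not T or N]
ψ implies (θ implies φ) = F implies N = T
χ iff (ψ implies (θ implies φ)) = T iff T = T
θ implies θ = T implies T = T
(χ iff (ψ implies (θ implies φ))) iff (θ implies θ) = T iff T = T

T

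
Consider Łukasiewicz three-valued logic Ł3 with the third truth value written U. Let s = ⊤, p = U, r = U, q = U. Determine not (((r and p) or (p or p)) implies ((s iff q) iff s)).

⊥

r and p = U and U = U
p or p = U or U = U
(r and p) or (p or p) = U or U = U
s iff q = ⊤ iff U = U
(s iff q) iff s = U iff ⊤ = U
((r and p) or (p or p)) implies ((s iff q) iff s) = U implies U = ⊤
not (((r and p) or (p or p)) implies ((s iff q) iff s)) = not ⊤ = ⊥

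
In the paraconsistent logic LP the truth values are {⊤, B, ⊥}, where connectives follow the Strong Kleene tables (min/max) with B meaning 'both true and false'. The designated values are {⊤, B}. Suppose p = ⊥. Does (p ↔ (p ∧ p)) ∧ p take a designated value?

No

p ∧ p = ⊥ ∧ ⊥ = ⊥
p ↔ (p ∧ p) = ⊥ ↔ ⊥ = ⊤
(p ↔ (p ∧ p)) ∧ p = ⊤ ∧ ⊥ = ⊥
⊥ ∉ {⊤, B}.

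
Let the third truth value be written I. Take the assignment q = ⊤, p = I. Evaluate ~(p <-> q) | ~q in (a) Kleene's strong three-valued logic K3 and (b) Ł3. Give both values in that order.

I; I

In Kleene's strong three-valued logic K3: p <-> q = I <-> ⊤ = I
~(p <-> q) = ~I = I
~q = ~⊤ = ⊥
~(p <-> q) | ~q = I | ⊥ = I
In Ł3: p <-> q = I <-> ⊤ = I  [1 − |½−1|]
~(p <-> q) = ~I = I
~q = ~⊤ = ⊥
~(p <-> q) | ~q = I | ⊥ = I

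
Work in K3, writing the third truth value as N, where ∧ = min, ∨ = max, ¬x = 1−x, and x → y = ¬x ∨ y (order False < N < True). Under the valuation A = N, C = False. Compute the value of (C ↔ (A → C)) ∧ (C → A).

N

A → C = N → False = N  [¬N ∨ False]
C ↔ (A → C) = False ↔ N = N
C → A = False → N = True
(C ↔ (A → C)) ∧ (C → A) = N ∧ True = N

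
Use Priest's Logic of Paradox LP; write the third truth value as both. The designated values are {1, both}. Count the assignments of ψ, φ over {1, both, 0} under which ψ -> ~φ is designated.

8

Of the 9 assignments, 8 give a value in {1, both}.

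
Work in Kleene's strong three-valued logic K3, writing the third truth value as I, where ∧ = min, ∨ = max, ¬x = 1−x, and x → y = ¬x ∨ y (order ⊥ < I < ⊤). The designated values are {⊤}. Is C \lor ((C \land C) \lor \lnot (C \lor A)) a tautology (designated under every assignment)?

Countermodel: C=I, A=⊤ gives I, which is not designated.

No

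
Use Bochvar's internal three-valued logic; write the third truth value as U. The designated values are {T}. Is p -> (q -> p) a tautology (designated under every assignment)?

Countermodel: p=T, q=U gives U, which is not designated.

No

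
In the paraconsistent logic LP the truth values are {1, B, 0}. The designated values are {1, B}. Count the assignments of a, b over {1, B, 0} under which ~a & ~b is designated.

4

Designated under: (a=B, b=B); (a=B, b=0); (a=0, b=B); (a=0, b=0).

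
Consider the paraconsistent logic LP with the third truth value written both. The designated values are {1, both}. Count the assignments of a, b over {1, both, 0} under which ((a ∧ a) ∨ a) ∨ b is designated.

8

Of the 9 assignments, 8 give a value in {1, both}.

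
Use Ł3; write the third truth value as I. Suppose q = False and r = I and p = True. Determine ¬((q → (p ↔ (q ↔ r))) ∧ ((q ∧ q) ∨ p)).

False

q ↔ r = False ↔ I = I
p ↔ (q ↔ r) = True ↔ I = I
q → (p ↔ (q ↔ r)) = False → I = True
q ∧ q = False ∧ False = False
(q ∧ q) ∨ p = False ∨ True = True
(q → (p ↔ (q ↔ r))) ∧ ((q ∧ q) ∨ p) = True ∧ True = True
¬((q → (p ↔ (q ↔ r))) ∧ ((q ∧ q) ∨ p)) = ¬True = False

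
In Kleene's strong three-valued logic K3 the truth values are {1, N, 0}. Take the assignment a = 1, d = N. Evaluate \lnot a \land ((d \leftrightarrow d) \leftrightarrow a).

0

\lnot a = \lnot 1 = 0
d \leftrightarrow d = N \leftrightarrow N = N
(d \leftrightarrow d) \leftrightarrow a = N \leftrightarrow 1 = N
\lnot a \land ((d \leftrightarrow d) \leftrightarrow a) = 0 \land N = 0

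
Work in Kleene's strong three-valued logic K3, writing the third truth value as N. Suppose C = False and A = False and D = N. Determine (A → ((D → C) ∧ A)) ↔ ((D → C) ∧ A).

D → C = N → False = N  [¬N ∨ False]
(D → C) ∧ A = N ∧ False = False
A → ((D → C) ∧ A) = False → False = True
D → C = N → False = N
(D → C) ∧ A = N ∧ False = False
(A → ((D → C) ∧ A)) ↔ ((D → C) ∧ A) = True ↔ False = False

False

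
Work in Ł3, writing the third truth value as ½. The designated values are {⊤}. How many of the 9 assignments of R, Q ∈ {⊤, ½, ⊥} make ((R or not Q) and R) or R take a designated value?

Designated under: (R=⊤, Q=⊤); (R=⊤, Q=½); (R=⊤, Q=⊥).

3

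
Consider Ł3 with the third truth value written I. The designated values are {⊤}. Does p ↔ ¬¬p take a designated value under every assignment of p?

Yes

Every assignment of p over {⊤, I, ⊥} gives a value in {⊤}.
In particular, with p=I: p ↔ ¬¬p = ⊤.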